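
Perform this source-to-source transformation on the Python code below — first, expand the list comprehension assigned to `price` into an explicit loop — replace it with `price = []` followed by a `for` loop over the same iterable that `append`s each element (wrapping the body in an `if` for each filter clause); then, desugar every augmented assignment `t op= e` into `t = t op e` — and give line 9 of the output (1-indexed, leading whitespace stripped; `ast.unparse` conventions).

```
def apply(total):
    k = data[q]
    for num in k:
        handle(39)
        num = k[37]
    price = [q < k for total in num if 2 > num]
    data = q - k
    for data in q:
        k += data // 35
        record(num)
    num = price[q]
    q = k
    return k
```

Transformed code:
def apply(total):
    k = data[q]
    for num in k:
        handle(39)
        num = k[37]
    price = []
    for total in num:
        if 2 > num:
            price.append(q < k)
    data = q - k
    for data in q:
        k = k + data // 35
        record(num)
    num = price[q]
    q = k
    return k

price.append(q < k)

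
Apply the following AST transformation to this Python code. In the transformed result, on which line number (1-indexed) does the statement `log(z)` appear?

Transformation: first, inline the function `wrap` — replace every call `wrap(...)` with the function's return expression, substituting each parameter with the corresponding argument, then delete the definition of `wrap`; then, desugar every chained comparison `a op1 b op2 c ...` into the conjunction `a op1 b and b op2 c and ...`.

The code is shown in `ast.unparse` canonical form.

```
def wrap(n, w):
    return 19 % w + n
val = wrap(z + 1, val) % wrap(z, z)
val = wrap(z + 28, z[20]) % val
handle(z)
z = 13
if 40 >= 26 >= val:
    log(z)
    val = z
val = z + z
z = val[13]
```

Transformed code:
val = (19 % val + (z + 1)) % (19 % z + z)
val = (19 % z[20] + (z + 28)) % val
handle(z)
z = 13
if 40 >= 26 and 26 >= val:
    log(z)
    val = z
val = z + z
z = val[13]

6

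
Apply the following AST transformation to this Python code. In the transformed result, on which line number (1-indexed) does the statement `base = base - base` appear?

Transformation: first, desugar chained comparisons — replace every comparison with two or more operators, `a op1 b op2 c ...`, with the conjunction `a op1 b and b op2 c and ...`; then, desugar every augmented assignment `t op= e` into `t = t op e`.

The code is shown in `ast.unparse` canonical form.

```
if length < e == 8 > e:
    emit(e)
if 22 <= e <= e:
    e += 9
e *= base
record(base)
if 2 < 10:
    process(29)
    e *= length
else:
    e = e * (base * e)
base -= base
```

12

Transformed code:
if length < e and e == 8 and (8 > e):
    emit(e)
if 22 <= e and e <= e:
    e = e + 9
e = e * base
record(base)
if 2 < 10:
    process(29)
    e = e * length
else:
    e = e * (base * e)
base = base - base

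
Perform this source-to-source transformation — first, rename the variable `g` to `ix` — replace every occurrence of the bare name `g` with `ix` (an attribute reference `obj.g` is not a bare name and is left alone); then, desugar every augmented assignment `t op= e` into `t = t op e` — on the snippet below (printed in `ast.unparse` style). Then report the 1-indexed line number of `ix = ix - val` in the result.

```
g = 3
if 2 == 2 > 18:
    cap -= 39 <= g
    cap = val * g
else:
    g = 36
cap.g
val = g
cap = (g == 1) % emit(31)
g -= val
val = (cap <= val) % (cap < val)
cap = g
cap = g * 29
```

10

Transformed code:
ix = 3
if 2 == 2 > 18:
    cap = cap - (39 <= ix)
    cap = val * ix
else:
    ix = 36
cap.g
val = ix
cap = (ix == 1) % emit(31)
ix = ix - val
val = (cap <= val) % (cap < val)
cap = ix
cap = ix * 29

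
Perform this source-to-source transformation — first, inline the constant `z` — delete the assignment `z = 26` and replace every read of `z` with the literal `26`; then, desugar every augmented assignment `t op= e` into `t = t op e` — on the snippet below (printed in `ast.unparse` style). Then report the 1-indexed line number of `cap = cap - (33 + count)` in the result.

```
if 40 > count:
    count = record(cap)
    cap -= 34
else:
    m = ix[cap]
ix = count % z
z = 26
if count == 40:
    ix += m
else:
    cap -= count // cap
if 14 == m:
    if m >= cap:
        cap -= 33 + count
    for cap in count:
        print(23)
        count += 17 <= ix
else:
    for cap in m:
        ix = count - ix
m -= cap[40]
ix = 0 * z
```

13

Transformed code:
if 40 > count:
    count = record(cap)
    cap = cap - 34
else:
    m = ix[cap]
ix = count % 26
if count == 40:
    ix = ix + m
else:
    cap = cap - count // cap
if 14 == m:
    if m >= cap:
        cap = cap - (33 + count)
    for cap in count:
        print(23)
        count = count + (17 <= ix)
else:
    for cap in m:
        ix = count - ix
m = m - cap[40]
ix = 0 * 26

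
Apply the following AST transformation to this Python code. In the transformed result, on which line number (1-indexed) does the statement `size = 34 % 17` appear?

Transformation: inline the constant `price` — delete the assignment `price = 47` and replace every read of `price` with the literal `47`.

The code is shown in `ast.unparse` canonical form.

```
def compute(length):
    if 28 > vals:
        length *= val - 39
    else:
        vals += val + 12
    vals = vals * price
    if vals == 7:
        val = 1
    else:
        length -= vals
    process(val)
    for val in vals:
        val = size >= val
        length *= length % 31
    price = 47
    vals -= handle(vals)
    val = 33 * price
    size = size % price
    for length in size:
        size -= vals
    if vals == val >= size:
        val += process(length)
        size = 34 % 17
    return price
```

22

Transformed code:
def compute(length):
    if 28 > vals:
        length *= val - 39
    else:
        vals += val + 12
    vals = vals * 47
    if vals == 7:
        val = 1
    else:
        length -= vals
    process(val)
    for val in vals:
        val = size >= val
        length *= length % 31
    vals -= handle(vals)
    val = 33 * 47
    size = size % 47
    for length in size:
        size -= vals
    if vals == val >= size:
        val += process(length)
        size = 34 % 17
    return 47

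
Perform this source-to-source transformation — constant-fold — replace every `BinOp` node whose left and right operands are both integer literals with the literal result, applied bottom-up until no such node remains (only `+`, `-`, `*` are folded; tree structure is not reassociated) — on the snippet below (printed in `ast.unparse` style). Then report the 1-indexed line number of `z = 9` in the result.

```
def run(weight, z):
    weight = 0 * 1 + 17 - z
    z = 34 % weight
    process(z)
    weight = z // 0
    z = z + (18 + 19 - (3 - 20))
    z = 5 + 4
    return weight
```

Transformed code:
def run(weight, z):
    weight = 17 - z
    z = 34 % weight
    process(z)
    weight = z // 0
    z = z + 54
    z = 9
    return weight

7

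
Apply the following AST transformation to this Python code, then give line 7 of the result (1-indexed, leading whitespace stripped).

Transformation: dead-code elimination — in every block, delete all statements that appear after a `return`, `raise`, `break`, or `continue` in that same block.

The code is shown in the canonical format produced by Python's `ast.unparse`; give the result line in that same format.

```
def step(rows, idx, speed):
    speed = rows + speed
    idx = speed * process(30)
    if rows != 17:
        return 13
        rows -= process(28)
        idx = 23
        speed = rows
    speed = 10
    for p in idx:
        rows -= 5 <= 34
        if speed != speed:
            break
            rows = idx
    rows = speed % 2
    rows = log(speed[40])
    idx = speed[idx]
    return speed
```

Transformed code:
def step(rows, idx, speed):
    speed = rows + speed
    idx = speed * process(30)
    if rows != 17:
        return 13
    speed = 10
    for p in idx:
        rows -= 5 <= 34
        if speed != speed:
            break
    rows = speed % 2
    rows = log(speed[40])
    idx = speed[idx]
    return speed

for p in idx:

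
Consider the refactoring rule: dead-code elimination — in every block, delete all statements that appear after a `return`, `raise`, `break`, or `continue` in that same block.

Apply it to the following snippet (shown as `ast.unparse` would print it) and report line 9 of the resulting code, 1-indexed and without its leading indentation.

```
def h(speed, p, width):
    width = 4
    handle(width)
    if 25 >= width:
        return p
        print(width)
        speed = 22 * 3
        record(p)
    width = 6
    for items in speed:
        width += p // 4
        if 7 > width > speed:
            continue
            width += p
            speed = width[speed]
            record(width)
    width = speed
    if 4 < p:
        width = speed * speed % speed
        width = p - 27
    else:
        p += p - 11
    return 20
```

if 7 > width > speed:

Transformed code:
def h(speed, p, width):
    width = 4
    handle(width)
    if 25 >= width:
        return p
    width = 6
    for items in speed:
        width += p // 4
        if 7 > width > speed:
            continue
    width = speed
    if 4 < p:
        width = speed * speed % speed
        width = p - 27
    else:
        p += p - 11
    return 20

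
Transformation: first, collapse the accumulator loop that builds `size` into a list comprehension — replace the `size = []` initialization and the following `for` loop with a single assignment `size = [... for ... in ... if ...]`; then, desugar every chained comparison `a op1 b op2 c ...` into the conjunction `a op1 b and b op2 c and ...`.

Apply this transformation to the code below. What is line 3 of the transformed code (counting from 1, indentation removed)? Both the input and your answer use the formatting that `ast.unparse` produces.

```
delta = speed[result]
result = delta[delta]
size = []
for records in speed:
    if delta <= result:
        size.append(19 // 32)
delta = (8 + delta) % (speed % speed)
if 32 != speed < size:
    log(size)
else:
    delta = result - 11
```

size = [19 // 32 for records in speed if delta <= result]

Transformed code:
delta = speed[result]
result = delta[delta]
size = [19 // 32 for records in speed if delta <= result]
delta = (8 + delta) % (speed % speed)
if 32 != speed and speed < size:
    log(size)
else:
    delta = result - 11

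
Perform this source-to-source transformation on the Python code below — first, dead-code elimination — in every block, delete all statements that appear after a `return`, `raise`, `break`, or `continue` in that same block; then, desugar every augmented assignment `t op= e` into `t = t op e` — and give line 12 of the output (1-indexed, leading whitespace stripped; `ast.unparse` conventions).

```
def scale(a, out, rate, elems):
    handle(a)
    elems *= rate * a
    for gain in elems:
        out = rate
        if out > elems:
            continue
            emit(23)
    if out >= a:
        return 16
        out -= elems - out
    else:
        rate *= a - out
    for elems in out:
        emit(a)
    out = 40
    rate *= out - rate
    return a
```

Transformed code:
def scale(a, out, rate, elems):
    handle(a)
    elems = elems * (rate * a)
    for gain in elems:
        out = rate
        if out > elems:
            continue
    if out >= a:
        return 16
    else:
        rate = rate * (a - out)
    for elems in out:
        emit(a)
    out = 40
    rate = rate * (out - rate)
    return a

for elems in out:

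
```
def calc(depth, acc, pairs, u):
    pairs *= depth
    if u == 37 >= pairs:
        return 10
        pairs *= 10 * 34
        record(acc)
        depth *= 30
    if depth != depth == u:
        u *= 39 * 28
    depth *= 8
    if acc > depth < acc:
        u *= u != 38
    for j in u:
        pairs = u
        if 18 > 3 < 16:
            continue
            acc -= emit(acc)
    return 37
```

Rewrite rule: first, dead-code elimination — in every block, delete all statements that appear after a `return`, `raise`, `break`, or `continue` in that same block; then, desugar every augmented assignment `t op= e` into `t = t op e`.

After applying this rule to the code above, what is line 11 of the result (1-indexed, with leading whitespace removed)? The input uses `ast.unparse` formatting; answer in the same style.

Transformed code:
def calc(depth, acc, pairs, u):
    pairs = pairs * depth
    if u == 37 >= pairs:
        return 10
    if depth != depth == u:
        u = u * (39 * 28)
    depth = depth * 8
    if acc > depth < acc:
        u = u * (u != 38)
    for j in u:
        pairs = u
        if 18 > 3 < 16:
            continue
    return 37

pairs = u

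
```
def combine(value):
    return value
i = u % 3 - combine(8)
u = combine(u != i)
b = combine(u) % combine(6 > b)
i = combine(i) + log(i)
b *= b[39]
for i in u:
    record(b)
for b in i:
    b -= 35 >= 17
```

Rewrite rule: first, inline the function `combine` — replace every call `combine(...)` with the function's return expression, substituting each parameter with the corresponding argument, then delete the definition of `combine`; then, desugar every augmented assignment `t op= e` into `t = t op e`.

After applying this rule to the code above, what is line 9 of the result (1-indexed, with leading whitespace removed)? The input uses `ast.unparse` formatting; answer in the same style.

Transformed code:
i = u % 3 - 8
u = u != i
b = u % (6 > b)
i = i + log(i)
b = b * b[39]
for i in u:
    record(b)
for b in i:
    b = b - (35 >= 17)

b = b - (35 >= 17)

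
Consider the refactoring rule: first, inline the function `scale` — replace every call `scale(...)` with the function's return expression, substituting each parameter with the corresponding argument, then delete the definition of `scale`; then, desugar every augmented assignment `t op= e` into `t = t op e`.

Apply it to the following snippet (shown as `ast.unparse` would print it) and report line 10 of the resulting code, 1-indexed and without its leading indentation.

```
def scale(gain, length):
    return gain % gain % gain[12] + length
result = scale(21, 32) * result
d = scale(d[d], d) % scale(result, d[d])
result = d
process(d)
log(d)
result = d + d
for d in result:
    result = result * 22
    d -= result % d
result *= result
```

result = result * result

Transformed code:
result = (21 % 21 % 21[12] + 32) * result
d = (d[d] % d[d] % d[d][12] + d) % (result % result % result[12] + d[d])
result = d
process(d)
log(d)
result = d + d
for d in result:
    result = result * 22
    d = d - result % d
result = result * result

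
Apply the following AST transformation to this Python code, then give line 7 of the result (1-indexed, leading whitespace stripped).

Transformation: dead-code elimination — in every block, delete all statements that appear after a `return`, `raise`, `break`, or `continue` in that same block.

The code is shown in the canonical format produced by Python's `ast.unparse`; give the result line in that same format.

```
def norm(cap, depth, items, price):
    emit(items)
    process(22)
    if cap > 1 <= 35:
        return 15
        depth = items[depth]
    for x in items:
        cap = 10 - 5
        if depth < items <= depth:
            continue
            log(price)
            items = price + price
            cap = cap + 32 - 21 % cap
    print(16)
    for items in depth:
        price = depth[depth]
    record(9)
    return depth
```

Transformed code:
def norm(cap, depth, items, price):
    emit(items)
    process(22)
    if cap > 1 <= 35:
        return 15
    for x in items:
        cap = 10 - 5
        if depth < items <= depth:
            continue
    print(16)
    for items in depth:
        price = depth[depth]
    record(9)
    return depth

cap = 10 - 5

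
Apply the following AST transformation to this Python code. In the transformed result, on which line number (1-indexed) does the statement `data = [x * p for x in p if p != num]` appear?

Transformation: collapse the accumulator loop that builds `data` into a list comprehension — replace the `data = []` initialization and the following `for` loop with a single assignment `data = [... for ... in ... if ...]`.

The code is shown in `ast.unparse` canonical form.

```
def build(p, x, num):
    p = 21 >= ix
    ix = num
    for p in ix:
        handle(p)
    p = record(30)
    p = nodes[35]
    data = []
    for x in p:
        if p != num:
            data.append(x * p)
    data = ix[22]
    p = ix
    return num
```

Transformed code:
def build(p, x, num):
    p = 21 >= ix
    ix = num
    for p in ix:
        handle(p)
    p = record(30)
    p = nodes[35]
    data = [x * p for x in p if p != num]
    data = ix[22]
    p = ix
    return num

8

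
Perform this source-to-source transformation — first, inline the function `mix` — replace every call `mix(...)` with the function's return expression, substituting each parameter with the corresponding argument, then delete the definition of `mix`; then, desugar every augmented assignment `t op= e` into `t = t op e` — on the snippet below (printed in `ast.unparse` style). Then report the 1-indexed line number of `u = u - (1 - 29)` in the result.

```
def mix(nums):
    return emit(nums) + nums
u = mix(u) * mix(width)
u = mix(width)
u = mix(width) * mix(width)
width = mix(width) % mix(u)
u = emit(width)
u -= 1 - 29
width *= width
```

6

Transformed code:
u = (emit(u) + u) * (emit(width) + width)
u = emit(width) + width
u = (emit(width) + width) * (emit(width) + width)
width = (emit(width) + width) % (emit(u) + u)
u = emit(width)
u = u - (1 - 29)
width = width * width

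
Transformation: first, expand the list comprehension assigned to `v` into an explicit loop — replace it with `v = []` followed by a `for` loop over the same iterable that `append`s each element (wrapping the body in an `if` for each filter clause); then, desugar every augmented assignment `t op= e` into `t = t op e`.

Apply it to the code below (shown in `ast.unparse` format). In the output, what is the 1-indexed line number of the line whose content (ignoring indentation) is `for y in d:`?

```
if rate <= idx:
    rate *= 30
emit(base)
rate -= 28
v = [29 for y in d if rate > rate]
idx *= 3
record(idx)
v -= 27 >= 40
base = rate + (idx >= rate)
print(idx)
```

Transformed code:
if rate <= idx:
    rate = rate * 30
emit(base)
rate = rate - 28
v = []
for y in d:
    if rate > rate:
        v.append(29)
idx = idx * 3
record(idx)
v = v - (27 >= 40)
base = rate + (idx >= rate)
print(idx)

6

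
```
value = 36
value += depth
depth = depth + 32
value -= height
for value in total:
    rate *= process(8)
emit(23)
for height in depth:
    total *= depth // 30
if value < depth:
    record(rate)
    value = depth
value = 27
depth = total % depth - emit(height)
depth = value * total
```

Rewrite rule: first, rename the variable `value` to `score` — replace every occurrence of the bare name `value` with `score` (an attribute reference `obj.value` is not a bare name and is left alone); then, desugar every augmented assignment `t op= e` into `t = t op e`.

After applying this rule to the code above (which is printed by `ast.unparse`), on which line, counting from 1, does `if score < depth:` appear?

10

Transformed code:
score = 36
score = score + depth
depth = depth + 32
score = score - height
for score in total:
    rate = rate * process(8)
emit(23)
for height in depth:
    total = total * (depth // 30)
if score < depth:
    record(rate)
    score = depth
score = 27
depth = total % depth - emit(height)
depth = score * total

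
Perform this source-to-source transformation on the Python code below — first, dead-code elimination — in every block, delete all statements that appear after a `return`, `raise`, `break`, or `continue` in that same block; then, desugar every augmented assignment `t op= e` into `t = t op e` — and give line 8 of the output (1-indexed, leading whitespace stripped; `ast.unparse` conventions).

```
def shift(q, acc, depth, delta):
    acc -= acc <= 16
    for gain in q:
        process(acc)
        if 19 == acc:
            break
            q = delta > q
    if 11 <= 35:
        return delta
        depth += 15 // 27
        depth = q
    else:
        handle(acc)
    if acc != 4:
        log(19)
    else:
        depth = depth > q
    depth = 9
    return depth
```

return delta

Transformed code:
def shift(q, acc, depth, delta):
    acc = acc - (acc <= 16)
    for gain in q:
        process(acc)
        if 19 == acc:
            break
    if 11 <= 35:
        return delta
    else:
        handle(acc)
    if acc != 4:
        log(19)
    else:
        depth = depth > q
    depth = 9
    return depth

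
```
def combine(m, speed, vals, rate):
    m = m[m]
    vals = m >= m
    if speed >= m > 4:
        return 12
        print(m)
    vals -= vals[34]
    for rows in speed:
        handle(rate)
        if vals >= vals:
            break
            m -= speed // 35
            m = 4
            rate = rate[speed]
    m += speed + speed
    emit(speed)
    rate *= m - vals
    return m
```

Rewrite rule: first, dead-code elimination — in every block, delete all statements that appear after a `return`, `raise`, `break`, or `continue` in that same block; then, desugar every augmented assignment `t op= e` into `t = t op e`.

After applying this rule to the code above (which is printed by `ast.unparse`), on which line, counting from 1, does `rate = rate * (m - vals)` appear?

Transformed code:
def combine(m, speed, vals, rate):
    m = m[m]
    vals = m >= m
    if speed >= m > 4:
        return 12
    vals = vals - vals[34]
    for rows in speed:
        handle(rate)
        if vals >= vals:
            break
    m = m + (speed + speed)
    emit(speed)
    rate = rate * (m - vals)
    return m

13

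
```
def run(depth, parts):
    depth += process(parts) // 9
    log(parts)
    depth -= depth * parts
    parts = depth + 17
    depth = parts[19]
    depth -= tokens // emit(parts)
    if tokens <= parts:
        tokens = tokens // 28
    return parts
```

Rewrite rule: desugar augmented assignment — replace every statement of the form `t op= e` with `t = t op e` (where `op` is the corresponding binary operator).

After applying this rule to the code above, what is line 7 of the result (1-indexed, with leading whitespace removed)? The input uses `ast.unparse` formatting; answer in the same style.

depth = depth - tokens // emit(parts)

Transformed code:
def run(depth, parts):
    depth = depth + process(parts) // 9
    log(parts)
    depth = depth - depth * parts
    parts = depth + 17
    depth = parts[19]
    depth = depth - tokens // emit(parts)
    if tokens <= parts:
        tokens = tokens // 28
    return parts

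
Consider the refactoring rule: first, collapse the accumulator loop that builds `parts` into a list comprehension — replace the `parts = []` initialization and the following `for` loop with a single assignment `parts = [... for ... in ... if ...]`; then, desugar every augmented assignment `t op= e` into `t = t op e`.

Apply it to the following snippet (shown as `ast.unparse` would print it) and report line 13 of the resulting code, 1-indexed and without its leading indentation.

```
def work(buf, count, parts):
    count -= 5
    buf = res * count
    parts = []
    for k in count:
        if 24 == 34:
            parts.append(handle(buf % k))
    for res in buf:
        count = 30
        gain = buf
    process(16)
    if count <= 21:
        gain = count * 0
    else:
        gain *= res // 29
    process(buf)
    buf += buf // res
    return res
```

process(buf)

Transformed code:
def work(buf, count, parts):
    count = count - 5
    buf = res * count
    parts = [handle(buf % k) for k in count if 24 == 34]
    for res in buf:
        count = 30
        gain = buf
    process(16)
    if count <= 21:
        gain = count * 0
    else:
        gain = gain * (res // 29)
    process(buf)
    buf = buf + buf // res
    return res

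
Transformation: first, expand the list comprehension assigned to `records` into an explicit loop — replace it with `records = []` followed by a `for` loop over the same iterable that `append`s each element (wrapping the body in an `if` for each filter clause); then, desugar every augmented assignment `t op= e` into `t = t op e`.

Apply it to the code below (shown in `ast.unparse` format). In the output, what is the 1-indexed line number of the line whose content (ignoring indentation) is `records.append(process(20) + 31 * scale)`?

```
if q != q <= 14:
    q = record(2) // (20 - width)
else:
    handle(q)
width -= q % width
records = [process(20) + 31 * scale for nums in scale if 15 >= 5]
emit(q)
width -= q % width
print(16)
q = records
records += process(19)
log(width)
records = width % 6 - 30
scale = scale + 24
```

9

Transformed code:
if q != q <= 14:
    q = record(2) // (20 - width)
else:
    handle(q)
width = width - q % width
records = []
for nums in scale:
    if 15 >= 5:
        records.append(process(20) + 31 * scale)
emit(q)
width = width - q % width
print(16)
q = records
records = records + process(19)
log(width)
records = width % 6 - 30
scale = scale + 24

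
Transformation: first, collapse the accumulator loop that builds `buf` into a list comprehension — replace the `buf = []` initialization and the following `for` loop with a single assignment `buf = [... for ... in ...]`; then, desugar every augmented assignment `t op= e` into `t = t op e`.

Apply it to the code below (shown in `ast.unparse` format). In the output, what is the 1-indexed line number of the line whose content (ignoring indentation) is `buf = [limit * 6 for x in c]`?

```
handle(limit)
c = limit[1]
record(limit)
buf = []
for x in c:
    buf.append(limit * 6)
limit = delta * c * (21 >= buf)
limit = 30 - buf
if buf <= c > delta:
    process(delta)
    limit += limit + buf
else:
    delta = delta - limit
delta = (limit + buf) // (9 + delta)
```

Transformed code:
handle(limit)
c = limit[1]
record(limit)
buf = [limit * 6 for x in c]
limit = delta * c * (21 >= buf)
limit = 30 - buf
if buf <= c > delta:
    process(delta)
    limit = limit + (limit + buf)
else:
    delta = delta - limit
delta = (limit + buf) // (9 + delta)

4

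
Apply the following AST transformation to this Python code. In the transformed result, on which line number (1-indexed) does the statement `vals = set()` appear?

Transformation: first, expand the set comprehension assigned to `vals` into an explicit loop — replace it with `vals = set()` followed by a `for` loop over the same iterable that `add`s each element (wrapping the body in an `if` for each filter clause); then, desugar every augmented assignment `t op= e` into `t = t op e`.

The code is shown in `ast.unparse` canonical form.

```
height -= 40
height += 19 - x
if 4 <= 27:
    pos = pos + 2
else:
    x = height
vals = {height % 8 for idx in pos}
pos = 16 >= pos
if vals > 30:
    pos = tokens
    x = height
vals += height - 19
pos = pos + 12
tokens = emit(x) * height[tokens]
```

7

Transformed code:
height = height - 40
height = height + (19 - x)
if 4 <= 27:
    pos = pos + 2
else:
    x = height
vals = set()
for idx in pos:
    vals.add(height % 8)
pos = 16 >= pos
if vals > 30:
    pos = tokens
    x = height
vals = vals + (height - 19)
pos = pos + 12
tokens = emit(x) * height[tokens]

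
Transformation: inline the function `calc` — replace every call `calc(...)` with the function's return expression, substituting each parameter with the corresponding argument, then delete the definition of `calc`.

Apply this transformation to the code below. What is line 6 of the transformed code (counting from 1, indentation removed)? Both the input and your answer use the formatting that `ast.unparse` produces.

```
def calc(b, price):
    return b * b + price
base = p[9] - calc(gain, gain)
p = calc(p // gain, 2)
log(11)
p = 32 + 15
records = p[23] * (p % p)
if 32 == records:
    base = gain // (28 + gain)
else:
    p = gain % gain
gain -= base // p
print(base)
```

Transformed code:
base = p[9] - (gain * gain + gain)
p = p // gain * (p // gain) + 2
log(11)
p = 32 + 15
records = p[23] * (p % p)
if 32 == records:
    base = gain // (28 + gain)
else:
    p = gain % gain
gain -= base // p
print(base)

if 32 == records:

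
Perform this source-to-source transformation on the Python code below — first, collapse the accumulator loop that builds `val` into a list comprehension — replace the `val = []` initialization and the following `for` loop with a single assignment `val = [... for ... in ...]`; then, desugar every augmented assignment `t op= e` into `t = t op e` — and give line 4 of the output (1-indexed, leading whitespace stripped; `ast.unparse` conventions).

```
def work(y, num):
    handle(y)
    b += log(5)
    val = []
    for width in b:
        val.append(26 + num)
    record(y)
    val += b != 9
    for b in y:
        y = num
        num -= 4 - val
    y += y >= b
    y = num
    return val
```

Transformed code:
def work(y, num):
    handle(y)
    b = b + log(5)
    val = [26 + num for width in b]
    record(y)
    val = val + (b != 9)
    for b in y:
        y = num
        num = num - (4 - val)
    y = y + (y >= b)
    y = num
    return val

val = [26 + num for width in b]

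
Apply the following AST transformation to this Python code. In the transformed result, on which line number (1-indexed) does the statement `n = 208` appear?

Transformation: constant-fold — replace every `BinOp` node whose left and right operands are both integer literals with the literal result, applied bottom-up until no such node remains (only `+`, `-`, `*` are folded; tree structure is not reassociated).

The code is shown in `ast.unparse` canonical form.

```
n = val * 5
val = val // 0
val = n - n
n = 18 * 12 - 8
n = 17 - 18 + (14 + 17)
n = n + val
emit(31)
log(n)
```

Transformed code:
n = val * 5
val = val // 0
val = n - n
n = 208
n = 30
n = n + val
emit(31)
log(n)

4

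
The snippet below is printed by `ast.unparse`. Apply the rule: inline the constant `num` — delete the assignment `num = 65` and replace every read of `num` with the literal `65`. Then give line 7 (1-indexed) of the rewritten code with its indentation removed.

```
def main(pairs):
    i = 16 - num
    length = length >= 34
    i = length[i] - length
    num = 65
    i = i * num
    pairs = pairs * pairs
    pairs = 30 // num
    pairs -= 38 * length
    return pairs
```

pairs = 30 // 65

Transformed code:
def main(pairs):
    i = 16 - 65
    length = length >= 34
    i = length[i] - length
    i = i * 65
    pairs = pairs * pairs
    pairs = 30 // 65
    pairs -= 38 * length
    return pairs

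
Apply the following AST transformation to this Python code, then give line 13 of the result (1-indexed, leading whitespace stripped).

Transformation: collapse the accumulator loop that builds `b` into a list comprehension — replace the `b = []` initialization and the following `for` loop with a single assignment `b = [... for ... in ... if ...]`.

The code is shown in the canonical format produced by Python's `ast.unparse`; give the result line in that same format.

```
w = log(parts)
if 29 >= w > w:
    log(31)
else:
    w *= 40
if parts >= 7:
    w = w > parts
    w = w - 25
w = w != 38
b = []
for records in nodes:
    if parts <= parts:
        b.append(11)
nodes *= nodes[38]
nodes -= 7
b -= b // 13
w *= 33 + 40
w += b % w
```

b -= b // 13

Transformed code:
w = log(parts)
if 29 >= w > w:
    log(31)
else:
    w *= 40
if parts >= 7:
    w = w > parts
    w = w - 25
w = w != 38
b = [11 for records in nodes if parts <= parts]
nodes *= nodes[38]
nodes -= 7
b -= b // 13
w *= 33 + 40
w += b % w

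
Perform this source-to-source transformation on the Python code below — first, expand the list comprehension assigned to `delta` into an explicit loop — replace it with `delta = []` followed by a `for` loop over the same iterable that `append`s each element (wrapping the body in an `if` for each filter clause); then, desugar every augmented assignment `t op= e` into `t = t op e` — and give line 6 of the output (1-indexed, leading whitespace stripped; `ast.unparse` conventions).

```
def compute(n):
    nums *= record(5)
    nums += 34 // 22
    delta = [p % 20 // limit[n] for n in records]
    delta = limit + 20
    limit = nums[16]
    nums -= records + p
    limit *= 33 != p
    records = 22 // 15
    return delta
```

delta.append(p % 20 // limit[n])

Transformed code:
def compute(n):
    nums = nums * record(5)
    nums = nums + 34 // 22
    delta = []
    for n in records:
        delta.append(p % 20 // limit[n])
    delta = limit + 20
    limit = nums[16]
    nums = nums - (records + p)
    limit = limit * (33 != p)
    records = 22 // 15
    return delta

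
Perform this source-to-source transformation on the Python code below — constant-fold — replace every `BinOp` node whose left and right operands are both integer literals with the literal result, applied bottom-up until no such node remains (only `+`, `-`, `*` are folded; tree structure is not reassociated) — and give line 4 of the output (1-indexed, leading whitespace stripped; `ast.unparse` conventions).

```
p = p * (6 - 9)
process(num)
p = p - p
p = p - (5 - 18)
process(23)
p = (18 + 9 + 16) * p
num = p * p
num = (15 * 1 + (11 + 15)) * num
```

Transformed code:
p = p * -3
process(num)
p = p - p
p = p - -13
process(23)
p = 43 * p
num = p * p
num = 41 * num

p = p - -13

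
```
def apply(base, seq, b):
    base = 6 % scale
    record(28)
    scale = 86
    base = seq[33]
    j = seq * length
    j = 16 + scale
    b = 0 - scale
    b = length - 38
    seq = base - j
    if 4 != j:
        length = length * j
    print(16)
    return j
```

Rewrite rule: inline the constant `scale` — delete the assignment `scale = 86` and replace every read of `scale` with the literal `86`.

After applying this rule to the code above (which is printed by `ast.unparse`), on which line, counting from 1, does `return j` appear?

Transformed code:
def apply(base, seq, b):
    base = 6 % 86
    record(28)
    base = seq[33]
    j = seq * length
    j = 16 + 86
    b = 0 - 86
    b = length - 38
    seq = base - j
    if 4 != j:
        length = length * j
    print(16)
    return j

13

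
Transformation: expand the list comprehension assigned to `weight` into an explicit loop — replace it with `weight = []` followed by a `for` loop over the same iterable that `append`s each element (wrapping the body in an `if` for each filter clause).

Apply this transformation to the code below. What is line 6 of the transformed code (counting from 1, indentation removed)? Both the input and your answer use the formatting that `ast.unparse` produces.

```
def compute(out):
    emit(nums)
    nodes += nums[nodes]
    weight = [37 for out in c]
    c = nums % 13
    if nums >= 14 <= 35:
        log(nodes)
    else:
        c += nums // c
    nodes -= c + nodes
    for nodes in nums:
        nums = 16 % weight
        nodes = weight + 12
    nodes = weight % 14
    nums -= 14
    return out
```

Transformed code:
def compute(out):
    emit(nums)
    nodes += nums[nodes]
    weight = []
    for out in c:
        weight.append(37)
    c = nums % 13
    if nums >= 14 <= 35:
        log(nodes)
    else:
        c += nums // c
    nodes -= c + nodes
    for nodes in nums:
        nums = 16 % weight
        nodes = weight + 12
    nodes = weight % 14
    nums -= 14
    return out

weight.append(37)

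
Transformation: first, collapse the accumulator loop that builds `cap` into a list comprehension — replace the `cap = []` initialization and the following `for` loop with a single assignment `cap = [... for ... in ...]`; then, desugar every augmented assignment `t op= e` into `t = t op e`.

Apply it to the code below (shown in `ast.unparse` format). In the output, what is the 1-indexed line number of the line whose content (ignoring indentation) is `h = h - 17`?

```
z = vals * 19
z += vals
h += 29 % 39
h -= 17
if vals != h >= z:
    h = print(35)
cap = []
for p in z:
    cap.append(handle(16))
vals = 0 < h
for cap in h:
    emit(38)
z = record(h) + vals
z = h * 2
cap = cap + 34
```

4

Transformed code:
z = vals * 19
z = z + vals
h = h + 29 % 39
h = h - 17
if vals != h >= z:
    h = print(35)
cap = [handle(16) for p in z]
vals = 0 < h
for cap in h:
    emit(38)
z = record(h) + vals
z = h * 2
cap = cap + 34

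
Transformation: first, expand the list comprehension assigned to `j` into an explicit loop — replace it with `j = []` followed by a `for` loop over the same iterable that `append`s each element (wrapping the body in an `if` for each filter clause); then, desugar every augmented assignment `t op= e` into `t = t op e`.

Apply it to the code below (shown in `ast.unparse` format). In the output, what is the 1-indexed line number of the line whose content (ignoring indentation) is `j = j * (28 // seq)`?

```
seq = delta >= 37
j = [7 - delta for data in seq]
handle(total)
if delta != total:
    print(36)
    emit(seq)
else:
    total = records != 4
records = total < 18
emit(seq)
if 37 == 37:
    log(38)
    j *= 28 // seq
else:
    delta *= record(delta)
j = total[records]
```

Transformed code:
seq = delta >= 37
j = []
for data in seq:
    j.append(7 - delta)
handle(total)
if delta != total:
    print(36)
    emit(seq)
else:
    total = records != 4
records = total < 18
emit(seq)
if 37 == 37:
    log(38)
    j = j * (28 // seq)
else:
    delta = delta * record(delta)
j = total[records]

15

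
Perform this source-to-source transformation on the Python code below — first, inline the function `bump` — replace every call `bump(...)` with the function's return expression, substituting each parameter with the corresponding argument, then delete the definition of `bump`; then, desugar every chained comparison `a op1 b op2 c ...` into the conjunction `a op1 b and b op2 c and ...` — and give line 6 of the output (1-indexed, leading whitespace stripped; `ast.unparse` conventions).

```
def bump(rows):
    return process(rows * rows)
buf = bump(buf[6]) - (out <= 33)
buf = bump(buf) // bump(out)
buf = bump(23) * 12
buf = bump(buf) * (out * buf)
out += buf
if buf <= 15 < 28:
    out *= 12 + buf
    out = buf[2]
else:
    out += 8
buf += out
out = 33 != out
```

Transformed code:
buf = process(buf[6] * buf[6]) - (out <= 33)
buf = process(buf * buf) // process(out * out)
buf = process(23 * 23) * 12
buf = process(buf * buf) * (out * buf)
out += buf
if buf <= 15 and 15 < 28:
    out *= 12 + buf
    out = buf[2]
else:
    out += 8
buf += out
out = 33 != out

if buf <= 15 and 15 < 28:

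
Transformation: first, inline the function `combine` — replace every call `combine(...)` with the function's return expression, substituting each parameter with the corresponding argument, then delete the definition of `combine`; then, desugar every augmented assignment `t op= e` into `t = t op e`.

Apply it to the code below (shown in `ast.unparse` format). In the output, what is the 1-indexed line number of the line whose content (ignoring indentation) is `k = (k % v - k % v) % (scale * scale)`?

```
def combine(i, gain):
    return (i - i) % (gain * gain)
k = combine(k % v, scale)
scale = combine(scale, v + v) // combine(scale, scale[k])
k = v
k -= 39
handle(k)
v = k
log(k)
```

Transformed code:
k = (k % v - k % v) % (scale * scale)
scale = (scale - scale) % ((v + v) * (v + v)) // ((scale - scale) % (scale[k] * scale[k]))
k = v
k = k - 39
handle(k)
v = k
log(k)

1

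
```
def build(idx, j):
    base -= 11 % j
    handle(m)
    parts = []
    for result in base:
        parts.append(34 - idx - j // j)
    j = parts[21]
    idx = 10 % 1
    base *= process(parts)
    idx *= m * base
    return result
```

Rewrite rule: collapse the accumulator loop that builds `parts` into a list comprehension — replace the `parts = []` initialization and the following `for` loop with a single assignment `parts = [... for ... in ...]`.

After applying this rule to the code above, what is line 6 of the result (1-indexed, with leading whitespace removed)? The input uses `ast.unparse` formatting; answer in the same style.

idx = 10 % 1

Transformed code:
def build(idx, j):
    base -= 11 % j
    handle(m)
    parts = [34 - idx - j // j for result in base]
    j = parts[21]
    idx = 10 % 1
    base *= process(parts)
    idx *= m * base
    return result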